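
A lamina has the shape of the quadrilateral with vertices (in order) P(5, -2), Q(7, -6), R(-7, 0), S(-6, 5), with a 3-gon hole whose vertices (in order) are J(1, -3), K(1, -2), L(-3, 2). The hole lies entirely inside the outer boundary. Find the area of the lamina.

51

Outer boundary:
Apply the shoelace formula: 2A = Σ (x_i·y_{i+1} − x_{i+1}·y_i), indices taken mod 4.
P→Q: (5)(-6) − (7)(-2) = -16
Q→R: (7)(0) − (-7)(-6) = -42
R→S: (-7)(5) − (-6)(0) = -35
S→P: (-6)(-2) − (5)(5) = -13
Σ = -106
Area = |Σ|/2 = 53.
Hole:
Apply Gauss's area formula: 2A = Σ (x_i·y_{i+1} − x_{i+1}·y_i), indices taken mod 3.
J→K: (1)(-2) − (1)(-3) = 1
K→L: (1)(2) − (-3)(-2) = -4
L→J: (-3)(-3) − (1)(2) = 7
Σ = 4
Area = |Σ|/2 = 2.
Net area = 53 − 2 = 51.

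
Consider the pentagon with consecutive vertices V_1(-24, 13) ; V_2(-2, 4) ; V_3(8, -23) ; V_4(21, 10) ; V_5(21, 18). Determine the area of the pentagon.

Apply Gauss's area formula: 2A = Σ (x_i·y_{i+1} − x_{i+1}·y_i), indices taken mod 5.
Σ = (-70) + (14) + (563) + (168) + (705) = 1380
Area = |Σ|/2 = 690.

690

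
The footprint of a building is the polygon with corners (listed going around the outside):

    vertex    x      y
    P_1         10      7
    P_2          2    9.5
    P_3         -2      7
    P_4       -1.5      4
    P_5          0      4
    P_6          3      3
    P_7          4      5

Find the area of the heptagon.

39.75

Σ = (81) + (33) + (2.5) + (-6) + (-12) + (3) + (-22) = 79.5
Area = |Σ|/2 = 39.75.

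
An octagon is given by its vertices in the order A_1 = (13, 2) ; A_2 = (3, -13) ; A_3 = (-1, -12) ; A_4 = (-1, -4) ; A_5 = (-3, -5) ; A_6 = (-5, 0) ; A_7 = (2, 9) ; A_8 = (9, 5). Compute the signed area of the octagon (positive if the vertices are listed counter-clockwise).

Apply the surveyor's formula: 2A = Σ (x_i·y_{i+1} − x_{i+1}·y_i), indices taken mod 8.
Cross-terms: -175, -49, -8, -7, -25, -45, -71, -47  ⇒  Σ = -427
Signed area = Σ/2 = -213.5 (negative ⇒ clockwise traversal).

-213.5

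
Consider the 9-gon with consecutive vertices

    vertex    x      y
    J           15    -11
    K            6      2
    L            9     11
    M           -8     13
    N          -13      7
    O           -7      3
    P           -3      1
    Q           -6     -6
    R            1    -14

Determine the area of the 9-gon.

393.5

Apply Gauss's area formula: 2A = Σ (x_i·y_{i+1} − x_{i+1}·y_i), indices taken mod 9.
Σ = (96) + (48) + (205) + (113) + (10) + (2) + (24) + (90) + (199) = 787
Area = |Σ|/2 = 393.5.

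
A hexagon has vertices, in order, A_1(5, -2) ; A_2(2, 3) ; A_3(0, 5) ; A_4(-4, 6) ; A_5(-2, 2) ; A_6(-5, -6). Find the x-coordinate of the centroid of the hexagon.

Apply the shoelace (surveyor's) formula. First the cross-terms c_i = x_i·y_{i+1} − x_{i+1}·y_i:
  19, 10, 20, 4, 22, 40  ⇒  2A = 115, A = 57.5.
Then Σ (x_i + x_{i+1})·c_i = -105, so x̄ = -105 / (6·57.5) = -7/23.

-7/23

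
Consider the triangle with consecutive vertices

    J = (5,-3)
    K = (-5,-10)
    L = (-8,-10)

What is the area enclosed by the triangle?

Apply the surveyor's formula: 2A = Σ (x_i·y_{i+1} − x_{i+1}·y_i), indices taken mod 3.
Σ = (-65) + (-30) + (74) = -21
Area = |Σ|/2 = 10.5.

10.5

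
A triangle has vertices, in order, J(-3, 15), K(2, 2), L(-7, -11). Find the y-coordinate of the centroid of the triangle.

Apply Gauss's area formula. First the cross-terms c_i = x_i·y_{i+1} − x_{i+1}·y_i:
  -36, -8, -138  ⇒  2A = -182, A = -91.
Then Σ (y_i + y_{i+1})·c_i = -1092, so ȳ = -1092 / (6·(-91)) = 2.

2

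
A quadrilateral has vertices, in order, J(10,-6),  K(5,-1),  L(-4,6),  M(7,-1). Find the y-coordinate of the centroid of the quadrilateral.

Apply Gauss's area formula. First the cross-terms c_i = x_i·y_{i+1} − x_{i+1}·y_i:
  20, 26, -38, -32  ⇒  2A = -24, A = -12.
Then Σ (y_i + y_{i+1})·c_i = 24, so ȳ = 24 / (6·(-12)) = -1/3.

-1/3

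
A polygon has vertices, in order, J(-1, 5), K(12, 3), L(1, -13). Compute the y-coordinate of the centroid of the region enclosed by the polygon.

-5/3

Apply Gauss's area formula. First the cross-terms c_i = x_i·y_{i+1} − x_{i+1}·y_i:
  -63, -159, -8  ⇒  2A = -230, A = -115.
Then Σ (y_i + y_{i+1})·c_i = 1150, so ȳ = 1150 / (6·(-115)) = -5/3.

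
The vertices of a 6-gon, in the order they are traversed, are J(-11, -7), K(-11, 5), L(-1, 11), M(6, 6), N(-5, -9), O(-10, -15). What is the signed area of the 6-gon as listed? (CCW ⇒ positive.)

-227

Apply Gauss's area formula: 2A = Σ (x_i·y_{i+1} − x_{i+1}·y_i), indices taken mod 6.
Σ = (-132) + (-116) + (-72) + (-24) + (-15) + (-95) = -454
Signed area = Σ/2 = -227 (negative ⇒ clockwise traversal).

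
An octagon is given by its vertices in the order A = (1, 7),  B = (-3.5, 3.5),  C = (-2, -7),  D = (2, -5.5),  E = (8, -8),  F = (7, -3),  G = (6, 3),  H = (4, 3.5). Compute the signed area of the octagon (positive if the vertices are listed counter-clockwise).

Apply Gauss's area formula: 2A = Σ (x_i·y_{i+1} − x_{i+1}·y_i), indices taken mod 8.
Cross-terms: 28, 31.5, 25, 28, 32, 39, 9, 24.5  ⇒  Σ = 217
Signed area = Σ/2 = 108.5 (positive ⇒ counter-clockwise traversal).

108.5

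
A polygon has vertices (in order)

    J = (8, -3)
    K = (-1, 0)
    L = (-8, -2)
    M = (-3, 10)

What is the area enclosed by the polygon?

Cross-terms: -3, 2, -86, -71  ⇒  Σ = -158
Area = |Σ|/2 = 79.

79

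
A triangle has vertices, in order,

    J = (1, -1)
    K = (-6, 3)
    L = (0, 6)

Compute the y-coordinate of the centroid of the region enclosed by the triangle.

Apply Gauss's area formula. First the cross-terms c_i = x_i·y_{i+1} − x_{i+1}·y_i:
  -3, -36, -6  ⇒  2A = -45, A = -22.5.
Then Σ (y_i + y_{i+1})·c_i = -360, so ȳ = -360 / (6·(-22.5)) = 8/3.

8/3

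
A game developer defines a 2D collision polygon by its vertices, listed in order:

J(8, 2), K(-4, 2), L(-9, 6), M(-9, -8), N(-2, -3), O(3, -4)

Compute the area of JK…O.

Σ = (24) + (-6) + (126) + (11) + (17) + (38) = 210
Area = |Σ|/2 = 105.

105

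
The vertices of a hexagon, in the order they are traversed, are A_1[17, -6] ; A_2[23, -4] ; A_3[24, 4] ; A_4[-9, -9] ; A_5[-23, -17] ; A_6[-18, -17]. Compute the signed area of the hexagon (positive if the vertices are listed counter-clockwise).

253

Apply the surveyor's formula: 2A = Σ (x_i·y_{i+1} − x_{i+1}·y_i), indices taken mod 6.
Σ = (70) + (188) + (-180) + (-54) + (85) + (397) = 506
Signed area = Σ/2 = 253 (positive ⇒ counter-clockwise traversal).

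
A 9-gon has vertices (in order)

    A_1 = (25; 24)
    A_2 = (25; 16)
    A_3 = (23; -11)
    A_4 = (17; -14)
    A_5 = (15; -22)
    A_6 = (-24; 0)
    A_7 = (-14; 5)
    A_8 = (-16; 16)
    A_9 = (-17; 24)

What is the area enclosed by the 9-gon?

1527

Apply the surveyor's formula: 2A = Σ (x_i·y_{i+1} − x_{i+1}·y_i), indices taken mod 9.
A_1→A_2: (25)(16) − (25)(24) = -200
A_2→A_3: (25)(-11) − (23)(16) = -643
A_3→A_4: (23)(-14) − (17)(-11) = -135
A_4→A_5: (17)(-22) − (15)(-14) = -164
A_5→A_6: (15)(0) − (-24)(-22) = -528
A_6→A_7: (-24)(5) − (-14)(0) = -120
A_7→A_8: (-14)(16) − (-16)(5) = -144
A_8→A_9: (-16)(24) − (-17)(16) = -112
A_9→A_1: (-17)(24) − (25)(24) = -1008
Σ = -3054
Area = |Σ|/2 = 1527.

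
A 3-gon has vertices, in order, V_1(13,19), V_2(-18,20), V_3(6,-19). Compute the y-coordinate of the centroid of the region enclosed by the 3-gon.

20/3

Apply the surveyor's formula. First the cross-terms c_i = x_i·y_{i+1} − x_{i+1}·y_i:
  602, 222, 361  ⇒  2A = 1185, A = 592.5.
Then Σ (y_i + y_{i+1})·c_i = 23700, so ȳ = 23700 / (6·592.5) = 20/3.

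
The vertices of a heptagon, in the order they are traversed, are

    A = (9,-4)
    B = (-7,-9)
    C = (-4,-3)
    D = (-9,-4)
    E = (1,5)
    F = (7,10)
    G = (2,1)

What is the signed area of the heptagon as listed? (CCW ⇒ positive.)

Apply the shoelace (surveyor's) formula: 2A = Σ (x_i·y_{i+1} − x_{i+1}·y_i), indices taken mod 7.
A→B: (9)(-9) − (-7)(-4) = -109
B→C: (-7)(-3) − (-4)(-9) = -15
C→D: (-4)(-4) − (-9)(-3) = -11
D→E: (-9)(5) − (1)(-4) = -41
E→F: (1)(10) − (7)(5) = -25
F→G: (7)(1) − (2)(10) = -13
G→A: (2)(-4) − (9)(1) = -17
Σ = -231
Signed area = Σ/2 = -115.5 (negative ⇒ clockwise traversal).

-115.5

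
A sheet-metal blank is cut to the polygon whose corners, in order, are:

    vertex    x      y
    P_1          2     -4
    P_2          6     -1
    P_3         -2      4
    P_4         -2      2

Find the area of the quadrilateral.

26

P_1→P_2: (2)(-1) − (6)(-4) = 22
P_2→P_3: (6)(4) − (-2)(-1) = 22
P_3→P_4: (-2)(2) − (-2)(4) = 4
P_4→P_1: (-2)(-4) − (2)(2) = 4
Σ = 52
Area = |Σ|/2 = 26.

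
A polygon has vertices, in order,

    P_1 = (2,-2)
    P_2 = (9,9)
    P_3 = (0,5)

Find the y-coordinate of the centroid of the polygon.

4

Apply Gauss's area formula. First the cross-terms c_i = x_i·y_{i+1} − x_{i+1}·y_i:
  36, 45, -10  ⇒  2A = 71, A = 35.5.
Then Σ (y_i + y_{i+1})·c_i = 852, so ȳ = 852 / (6·35.5) = 4.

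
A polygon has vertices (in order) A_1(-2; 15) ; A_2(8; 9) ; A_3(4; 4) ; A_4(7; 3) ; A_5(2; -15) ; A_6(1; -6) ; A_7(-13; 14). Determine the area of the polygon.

248.5

Σ = (-138) + (-4) + (-16) + (-111) + (3) + (-64) + (-167) = -497
Area = |Σ|/2 = 248.5.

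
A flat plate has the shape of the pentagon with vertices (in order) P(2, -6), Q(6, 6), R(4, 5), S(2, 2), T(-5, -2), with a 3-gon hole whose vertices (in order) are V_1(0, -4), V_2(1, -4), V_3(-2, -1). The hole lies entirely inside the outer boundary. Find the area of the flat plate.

44.5

Outer boundary:
Σ = (48) + (6) + (-2) + (6) + (34) = 92
Area = |Σ|/2 = 46.
Hole:
Apply the shoelace (surveyor's) formula: 2A = Σ (x_i·y_{i+1} − x_{i+1}·y_i), indices taken mod 3.
Cross-terms: 4, -9, 8  ⇒  Σ = 3
Area = |Σ|/2 = 1.5.
Net area = 46 − 1.5 = 44.5.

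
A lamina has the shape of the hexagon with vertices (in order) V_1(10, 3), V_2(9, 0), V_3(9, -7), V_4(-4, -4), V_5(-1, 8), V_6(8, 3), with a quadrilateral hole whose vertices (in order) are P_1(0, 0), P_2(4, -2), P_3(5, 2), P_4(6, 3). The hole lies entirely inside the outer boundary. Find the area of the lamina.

121

Outer boundary:
Apply the shoelace (surveyor's) formula: 2A = Σ (x_i·y_{i+1} − x_{i+1}·y_i), indices taken mod 6.
Σ = (-27) + (-63) + (-64) + (-36) + (-67) + (-6) = -263
Area = |Σ|/2 = 131.5.
Hole:
Apply the shoelace (surveyor's) formula: 2A = Σ (x_i·y_{i+1} − x_{i+1}·y_i), indices taken mod 4.
Cross-terms: 0, 18, 3, 0  ⇒  Σ = 21
Area = |Σ|/2 = 10.5.
Net area = 131.5 − 10.5 = 121.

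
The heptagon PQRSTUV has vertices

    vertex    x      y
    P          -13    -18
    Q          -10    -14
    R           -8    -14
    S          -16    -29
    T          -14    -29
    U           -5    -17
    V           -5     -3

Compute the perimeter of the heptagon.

|PQ| = √((3)² + (4)²) = √25 = 5
|QR| = √((2)² + (0)²) = √4 = 2
|RS| = √((-8)² + (-15)²) = √289 = 17
|ST| = √((2)² + (0)²) = √4 = 2
|TU| = √((9)² + (12)²) = √225 = 15
|UV| = √((0)² + (14)²) = √196 = 14
|VP| = √((-8)² + (-15)²) = √289 = 17
Perimeter = 5 + 2 + 17 + 2 + 15 + 14 + 17 = 72.

72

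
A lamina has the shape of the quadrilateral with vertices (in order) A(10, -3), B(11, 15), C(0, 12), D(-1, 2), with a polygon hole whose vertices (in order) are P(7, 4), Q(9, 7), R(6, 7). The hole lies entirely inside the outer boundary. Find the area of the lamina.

150.5

Outer boundary:
Apply the shoelace (surveyor's) formula: 2A = Σ (x_i·y_{i+1} − x_{i+1}·y_i), indices taken mod 4.
Cross-terms: 183, 132, 12, -17  ⇒  Σ = 310
Area = |Σ|/2 = 155.
Hole:
P→Q: (7)(7) − (9)(4) = 13
Q→R: (9)(7) − (6)(7) = 21
R→P: (6)(4) − (7)(7) = -25
Σ = 9
Area = |Σ|/2 = 4.5.
Net area = 155 − 4.5 = 150.5.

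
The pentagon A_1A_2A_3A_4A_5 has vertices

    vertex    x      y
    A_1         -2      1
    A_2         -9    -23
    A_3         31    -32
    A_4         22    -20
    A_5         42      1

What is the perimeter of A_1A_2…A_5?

154

|A_1A_2| = √((-7)² + (-24)²) = √625 = 25
|A_2A_3| = √((40)² + (-9)²) = √1681 = 41
|A_3A_4| = √((-9)² + (12)²) = √225 = 15
|A_4A_5| = √((20)² + (21)²) = √841 = 29
|A_5A_1| = √((-44)² + (0)²) = √1936 = 44
Perimeter = 25 + 41 + 15 + 29 + 44 = 154.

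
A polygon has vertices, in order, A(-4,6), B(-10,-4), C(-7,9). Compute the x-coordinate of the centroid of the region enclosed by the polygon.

-7

Apply the shoelace (surveyor's) formula. First the cross-terms c_i = x_i·y_{i+1} − x_{i+1}·y_i:
  76, -118, -6  ⇒  2A = -48, A = -24.
Then Σ (x_i + x_{i+1})·c_i = 1008, so x̄ = 1008 / (6·(-24)) = -7.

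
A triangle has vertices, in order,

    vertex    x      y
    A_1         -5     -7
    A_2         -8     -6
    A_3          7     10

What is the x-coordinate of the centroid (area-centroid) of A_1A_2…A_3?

Apply the shoelace formula. First the cross-terms c_i = x_i·y_{i+1} − x_{i+1}·y_i:
  -26, -38, 1  ⇒  2A = -63, A = -31.5.
Then Σ (x_i + x_{i+1})·c_i = 378, so x̄ = 378 / (6·(-31.5)) = -2.

-2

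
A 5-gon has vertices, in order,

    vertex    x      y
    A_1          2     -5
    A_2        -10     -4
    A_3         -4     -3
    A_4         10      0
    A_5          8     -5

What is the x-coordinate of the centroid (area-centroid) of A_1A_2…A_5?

8/3

Apply the surveyor's formula. First the cross-terms c_i = x_i·y_{i+1} − x_{i+1}·y_i:
  -58, 14, 30, -50, -30  ⇒  2A = -94, A = -47.
Then Σ (x_i + x_{i+1})·c_i = -752, so x̄ = -752 / (6·(-47)) = 8/3.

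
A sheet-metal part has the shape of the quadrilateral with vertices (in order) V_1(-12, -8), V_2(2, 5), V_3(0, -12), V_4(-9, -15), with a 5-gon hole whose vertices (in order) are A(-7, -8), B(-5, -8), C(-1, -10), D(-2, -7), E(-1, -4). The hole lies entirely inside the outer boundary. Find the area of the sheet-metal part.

Outer boundary:
Apply the shoelace (surveyor's) formula: 2A = Σ (x_i·y_{i+1} − x_{i+1}·y_i), indices taken mod 4.
Σ = (-44) + (-24) + (-108) + (-108) = -284
Area = |Σ|/2 = 142.
Hole:
Cross-terms: 16, 42, -13, 1, -20  ⇒  Σ = 26
Area = |Σ|/2 = 13.
Net area = 142 − 13 = 129.

129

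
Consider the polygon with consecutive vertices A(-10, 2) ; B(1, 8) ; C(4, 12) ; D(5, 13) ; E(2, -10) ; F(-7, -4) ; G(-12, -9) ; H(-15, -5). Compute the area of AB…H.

Apply the shoelace (surveyor's) formula: 2A = Σ (x_i·y_{i+1} − x_{i+1}·y_i), indices taken mod 8.
Σ = (-82) + (-20) + (-8) + (-76) + (-78) + (15) + (-75) + (-80) = -404
Area = |Σ|/2 = 202.

202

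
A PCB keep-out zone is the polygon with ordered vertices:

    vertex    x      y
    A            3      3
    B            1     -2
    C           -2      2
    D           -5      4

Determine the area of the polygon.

18

Σ = (-9) + (-2) + (2) + (-27) = -36
Area = |Σ|/2 = 18.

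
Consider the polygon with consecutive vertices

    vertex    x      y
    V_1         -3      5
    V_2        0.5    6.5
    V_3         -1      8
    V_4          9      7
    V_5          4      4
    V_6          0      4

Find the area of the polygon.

27.25

Apply the surveyor's formula: 2A = Σ (x_i·y_{i+1} − x_{i+1}·y_i), indices taken mod 6.
Cross-terms: -22, 10.5, -79, 8, 16, 12  ⇒  Σ = -54.5
Area = |Σ|/2 = 27.25.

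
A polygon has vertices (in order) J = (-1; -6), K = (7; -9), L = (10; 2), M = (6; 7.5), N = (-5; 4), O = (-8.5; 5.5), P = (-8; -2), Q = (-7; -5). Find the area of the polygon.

Apply Gauss's area formula: 2A = Σ (x_i·y_{i+1} − x_{i+1}·y_i), indices taken mod 8.
Σ = (51) + (104) + (63) + (61.5) + (6.5) + (61) + (26) + (37) = 410
Area = |Σ|/2 = 205.

205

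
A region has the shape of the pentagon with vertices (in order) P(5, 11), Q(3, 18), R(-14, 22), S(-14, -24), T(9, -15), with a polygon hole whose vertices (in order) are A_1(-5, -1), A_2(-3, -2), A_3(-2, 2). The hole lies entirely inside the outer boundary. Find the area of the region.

805

Outer boundary:
Cross-terms: 57, 318, 644, 426, 174  ⇒  Σ = 1619
Area = |Σ|/2 = 809.5.
Hole:
Apply the shoelace (surveyor's) formula: 2A = Σ (x_i·y_{i+1} − x_{i+1}·y_i), indices taken mod 3.
Σ = (7) + (-10) + (12) = 9
Area = |Σ|/2 = 4.5.
Net area = 809.5 − 4.5 = 805.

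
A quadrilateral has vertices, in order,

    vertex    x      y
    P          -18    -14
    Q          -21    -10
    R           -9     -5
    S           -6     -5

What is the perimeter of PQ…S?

36

|PQ| = √((-3)² + (4)²) = √25 = 5
|QR| = √((12)² + (5)²) = √169 = 13
|RS| = √((3)² + (0)²) = √9 = 3
|SP| = √((-12)² + (-9)²) = √225 = 15
Perimeter = 5 + 13 + 3 + 15 = 36.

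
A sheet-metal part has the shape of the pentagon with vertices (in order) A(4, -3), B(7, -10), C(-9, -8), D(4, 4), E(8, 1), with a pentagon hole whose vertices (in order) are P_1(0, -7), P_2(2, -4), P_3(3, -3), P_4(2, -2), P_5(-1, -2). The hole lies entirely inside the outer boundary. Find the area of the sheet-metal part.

Outer boundary:
Apply the surveyor's formula: 2A = Σ (x_i·y_{i+1} − x_{i+1}·y_i), indices taken mod 5.
A→B: (4)(-10) − (7)(-3) = -19
B→C: (7)(-8) − (-9)(-10) = -146
C→D: (-9)(4) − (4)(-8) = -4
D→E: (4)(1) − (8)(4) = -28
E→A: (8)(-3) − (4)(1) = -28
Σ = -225
Area = |Σ|/2 = 112.5.
Hole:
Cross-terms: 14, 6, 0, -6, 7  ⇒  Σ = 21
Area = |Σ|/2 = 10.5.
Net area = 112.5 − 10.5 = 102.

102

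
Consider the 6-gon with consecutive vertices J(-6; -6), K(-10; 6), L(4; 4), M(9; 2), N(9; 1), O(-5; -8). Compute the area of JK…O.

Apply the shoelace formula: 2A = Σ (x_i·y_{i+1} − x_{i+1}·y_i), indices taken mod 6.
J→K: (-6)(6) − (-10)(-6) = -96
K→L: (-10)(4) − (4)(6) = -64
L→M: (4)(2) − (9)(4) = -28
M→N: (9)(1) − (9)(2) = -9
N→O: (9)(-8) − (-5)(1) = -67
O→J: (-5)(-6) − (-6)(-8) = -18
Σ = -282
Area = |Σ|/2 = 141.

141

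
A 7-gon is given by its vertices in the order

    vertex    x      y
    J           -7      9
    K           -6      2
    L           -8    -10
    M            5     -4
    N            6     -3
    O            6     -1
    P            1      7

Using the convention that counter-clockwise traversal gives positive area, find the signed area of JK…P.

Σ = (40) + (76) + (82) + (9) + (12) + (43) + (58) = 320
Signed area = Σ/2 = 160 (positive ⇒ counter-clockwise traversal).

160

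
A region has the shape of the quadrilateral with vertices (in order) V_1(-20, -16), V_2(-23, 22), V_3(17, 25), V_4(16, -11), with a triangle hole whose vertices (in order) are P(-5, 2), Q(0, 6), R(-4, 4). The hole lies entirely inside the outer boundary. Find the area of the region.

Outer boundary:
Σ = (-808) + (-949) + (-587) + (-476) = -2820
Area = |Σ|/2 = 1410.
Hole:
Apply the shoelace formula: 2A = Σ (x_i·y_{i+1} − x_{i+1}·y_i), indices taken mod 3.
Cross-terms: -30, 24, 12  ⇒  Σ = 6
Area = |Σ|/2 = 3.
Net area = 1410 − 3 = 1407.

1407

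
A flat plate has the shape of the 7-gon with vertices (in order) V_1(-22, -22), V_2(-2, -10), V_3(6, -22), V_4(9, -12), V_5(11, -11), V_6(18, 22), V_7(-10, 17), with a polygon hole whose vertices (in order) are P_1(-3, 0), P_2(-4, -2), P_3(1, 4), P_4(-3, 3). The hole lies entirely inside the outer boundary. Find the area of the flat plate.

991.5

Outer boundary:
Σ = (176) + (104) + (126) + (33) + (440) + (526) + (594) = 1999
Area = |Σ|/2 = 999.5.
Hole:
Apply the surveyor's formula: 2A = Σ (x_i·y_{i+1} − x_{i+1}·y_i), indices taken mod 4.
Σ = (6) + (-14) + (15) + (9) = 16
Area = |Σ|/2 = 8.
Net area = 999.5 − 8 = 991.5.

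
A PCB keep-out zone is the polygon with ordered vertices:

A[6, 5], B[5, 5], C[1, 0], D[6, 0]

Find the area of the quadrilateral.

15

Apply the surveyor's formula: 2A = Σ (x_i·y_{i+1} − x_{i+1}·y_i), indices taken mod 4.
A→B: (6)(5) − (5)(5) = 5
B→C: (5)(0) − (1)(5) = -5
C→D: (1)(0) − (6)(0) = 0
D→A: (6)(5) − (6)(0) = 30
Σ = 30
Area = |Σ|/2 = 15.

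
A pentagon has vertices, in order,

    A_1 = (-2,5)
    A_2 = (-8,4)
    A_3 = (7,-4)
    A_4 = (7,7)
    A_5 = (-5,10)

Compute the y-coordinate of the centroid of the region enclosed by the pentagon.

Apply the shoelace (surveyor's) formula. First the cross-terms c_i = x_i·y_{i+1} − x_{i+1}·y_i:
  32, 4, 77, 105, -5  ⇒  2A = 213, A = 106.5.
Then Σ (y_i + y_{i+1})·c_i = 2229, so ȳ = 2229 / (6·106.5) = 743/213.

743/213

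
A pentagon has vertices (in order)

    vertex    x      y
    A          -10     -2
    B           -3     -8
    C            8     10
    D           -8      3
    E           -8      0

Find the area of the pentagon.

A→B: (-10)(-8) − (-3)(-2) = 74
B→C: (-3)(10) − (8)(-8) = 34
C→D: (8)(3) − (-8)(10) = 104
D→E: (-8)(0) − (-8)(3) = 24
E→A: (-8)(-2) − (-10)(0) = 16
Σ = 252
Area = |Σ|/2 = 126.

126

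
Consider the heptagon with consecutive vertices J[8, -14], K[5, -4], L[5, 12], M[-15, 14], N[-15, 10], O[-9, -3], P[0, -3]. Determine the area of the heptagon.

307

Apply the shoelace (surveyor's) formula: 2A = Σ (x_i·y_{i+1} − x_{i+1}·y_i), indices taken mod 7.
Σ = (38) + (80) + (250) + (60) + (135) + (27) + (24) = 614
Area = |Σ|/2 = 307.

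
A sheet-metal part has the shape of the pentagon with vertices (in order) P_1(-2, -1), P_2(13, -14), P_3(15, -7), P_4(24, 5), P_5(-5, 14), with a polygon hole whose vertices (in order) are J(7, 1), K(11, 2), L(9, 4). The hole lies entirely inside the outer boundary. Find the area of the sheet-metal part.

393.5

Outer boundary:
Apply the shoelace formula: 2A = Σ (x_i·y_{i+1} − x_{i+1}·y_i), indices taken mod 5.
Cross-terms: 41, 119, 243, 361, 33  ⇒  Σ = 797
Area = |Σ|/2 = 398.5.
Hole:
Apply Gauss's area formula: 2A = Σ (x_i·y_{i+1} − x_{i+1}·y_i), indices taken mod 3.
Σ = (3) + (26) + (-19) = 10
Area = |Σ|/2 = 5.
Net area = 398.5 − 5 = 393.5.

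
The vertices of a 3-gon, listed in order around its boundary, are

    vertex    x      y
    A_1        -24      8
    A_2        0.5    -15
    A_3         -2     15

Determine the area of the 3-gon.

338.75

Σ = (356) + (-22.5) + (344) = 677.5
Area = |Σ|/2 = 338.75.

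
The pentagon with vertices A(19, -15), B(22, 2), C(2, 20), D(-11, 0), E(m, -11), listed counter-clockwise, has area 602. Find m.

10

Write out the shoelace sum; only the two edges meeting at E involve m:
2·Area = [((-11)·(-11) − m·0) + (m·(-15) − 19·(-11))] + 1024
       = -15·m + 1354 = 1204
⇒ m = 10.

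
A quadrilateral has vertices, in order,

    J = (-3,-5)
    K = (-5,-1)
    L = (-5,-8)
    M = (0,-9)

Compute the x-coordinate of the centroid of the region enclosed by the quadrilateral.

Apply Gauss's area formula. First the cross-terms c_i = x_i·y_{i+1} − x_{i+1}·y_i:
  -22, 35, 45, -27  ⇒  2A = 31, A = 15.5.
Then Σ (x_i + x_{i+1})·c_i = -318, so x̄ = -318 / (6·15.5) = -106/31.

-106/31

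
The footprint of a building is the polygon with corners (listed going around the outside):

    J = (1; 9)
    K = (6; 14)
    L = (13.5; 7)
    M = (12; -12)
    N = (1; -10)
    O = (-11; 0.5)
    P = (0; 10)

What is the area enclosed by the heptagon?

Apply the shoelace formula: 2A = Σ (x_i·y_{i+1} − x_{i+1}·y_i), indices taken mod 7.
Cross-terms: -40, -147, -246, -108, -109.5, -110, -10  ⇒  Σ = -770.5
Area = |Σ|/2 = 385.25.

385.25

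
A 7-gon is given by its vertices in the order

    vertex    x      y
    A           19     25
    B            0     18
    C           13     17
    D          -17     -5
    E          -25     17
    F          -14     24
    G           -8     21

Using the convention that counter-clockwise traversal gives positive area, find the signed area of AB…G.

Apply Gauss's area formula: 2A = Σ (x_i·y_{i+1} − x_{i+1}·y_i), indices taken mod 7.
Σ = (342) + (-234) + (224) + (-414) + (-362) + (-102) + (-599) = -1145
Signed area = Σ/2 = -572.5 (negative ⇒ clockwise traversal).

-572.5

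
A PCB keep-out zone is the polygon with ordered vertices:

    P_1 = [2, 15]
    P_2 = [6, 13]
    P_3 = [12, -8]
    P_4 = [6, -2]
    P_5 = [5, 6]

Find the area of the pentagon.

Cross-terms: -64, -204, 24, 46, 63  ⇒  Σ = -135
Area = |Σ|/2 = 67.5.

67.5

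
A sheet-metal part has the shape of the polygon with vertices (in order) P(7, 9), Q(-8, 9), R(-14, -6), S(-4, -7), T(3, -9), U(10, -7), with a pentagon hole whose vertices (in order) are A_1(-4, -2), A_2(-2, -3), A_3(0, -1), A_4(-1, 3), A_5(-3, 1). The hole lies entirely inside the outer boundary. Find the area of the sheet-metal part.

310.5

Outer boundary:
P→Q: (7)(9) − (-8)(9) = 135
Q→R: (-8)(-6) − (-14)(9) = 174
R→S: (-14)(-7) − (-4)(-6) = 74
S→T: (-4)(-9) − (3)(-7) = 57
T→U: (3)(-7) − (10)(-9) = 69
U→P: (10)(9) − (7)(-7) = 139
Σ = 648
Area = |Σ|/2 = 324.
Hole:
Apply Gauss's area formula: 2A = Σ (x_i·y_{i+1} − x_{i+1}·y_i), indices taken mod 5.
A_1→A_2: (-4)(-3) − (-2)(-2) = 8
A_2→A_3: (-2)(-1) − (0)(-3) = 2
A_3→A_4: (0)(3) − (-1)(-1) = -1
A_4→A_5: (-1)(1) − (-3)(3) = 8
A_5→A_1: (-3)(-2) − (-4)(1) = 10
Σ = 27
Area = |Σ|/2 = 13.5.
Net area = 324 − 13.5 = 310.5.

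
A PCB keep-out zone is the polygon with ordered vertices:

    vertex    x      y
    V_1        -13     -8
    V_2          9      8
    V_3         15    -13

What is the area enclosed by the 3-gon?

279

Apply the shoelace (surveyor's) formula: 2A = Σ (x_i·y_{i+1} − x_{i+1}·y_i), indices taken mod 3.
V_1→V_2: (-13)(8) − (9)(-8) = -32
V_2→V_3: (9)(-13) − (15)(8) = -237
V_3→V_1: (15)(-8) − (-13)(-13) = -289
Σ = -558
Area = |Σ|/2 = 279.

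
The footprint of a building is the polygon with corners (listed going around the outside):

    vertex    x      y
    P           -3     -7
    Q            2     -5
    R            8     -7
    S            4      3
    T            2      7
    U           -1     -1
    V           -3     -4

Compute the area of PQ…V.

72

Apply the shoelace (surveyor's) formula: 2A = Σ (x_i·y_{i+1} − x_{i+1}·y_i), indices taken mod 7.
P→Q: (-3)(-5) − (2)(-7) = 29
Q→R: (2)(-7) − (8)(-5) = 26
R→S: (8)(3) − (4)(-7) = 52
S→T: (4)(7) − (2)(3) = 22
T→U: (2)(-1) − (-1)(7) = 5
U→V: (-1)(-4) − (-3)(-1) = 1
V→P: (-3)(-7) − (-3)(-4) = 9
Σ = 144
Area = |Σ|/2 = 72.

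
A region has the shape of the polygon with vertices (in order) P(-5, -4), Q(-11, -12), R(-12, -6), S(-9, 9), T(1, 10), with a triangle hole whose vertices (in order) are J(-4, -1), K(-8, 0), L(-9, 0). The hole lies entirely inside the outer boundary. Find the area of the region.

138

Outer boundary:
Apply the shoelace formula: 2A = Σ (x_i·y_{i+1} − x_{i+1}·y_i), indices taken mod 5.
Cross-terms: 16, -78, -162, -99, 46  ⇒  Σ = -277
Area = |Σ|/2 = 138.5.
Hole:
Apply the shoelace formula: 2A = Σ (x_i·y_{i+1} − x_{i+1}·y_i), indices taken mod 3.
Cross-terms: -8, 0, 9  ⇒  Σ = 1
Area = |Σ|/2 = 0.5.
Net area = 138.5 − 0.5 = 138.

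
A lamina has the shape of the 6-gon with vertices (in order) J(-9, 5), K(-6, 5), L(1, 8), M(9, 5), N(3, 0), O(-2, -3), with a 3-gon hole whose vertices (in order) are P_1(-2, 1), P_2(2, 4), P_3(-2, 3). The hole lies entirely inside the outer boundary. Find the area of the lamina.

Outer boundary:
Apply the surveyor's formula: 2A = Σ (x_i·y_{i+1} − x_{i+1}·y_i), indices taken mod 6.
Cross-terms: -15, -53, -67, -15, -9, -37  ⇒  Σ = -196
Area = |Σ|/2 = 98.
Hole:
Σ = (-10) + (14) + (4) = 8
Area = |Σ|/2 = 4.
Net area = 98 − 4 = 94.

94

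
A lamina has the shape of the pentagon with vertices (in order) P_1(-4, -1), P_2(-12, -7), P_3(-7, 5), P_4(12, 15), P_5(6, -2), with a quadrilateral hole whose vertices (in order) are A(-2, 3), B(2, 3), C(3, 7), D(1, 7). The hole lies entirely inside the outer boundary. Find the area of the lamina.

181

Outer boundary:
Apply the shoelace (surveyor's) formula: 2A = Σ (x_i·y_{i+1} − x_{i+1}·y_i), indices taken mod 5.
P_1→P_2: (-4)(-7) − (-12)(-1) = 16
P_2→P_3: (-12)(5) − (-7)(-7) = -109
P_3→P_4: (-7)(15) − (12)(5) = -165
P_4→P_5: (12)(-2) − (6)(15) = -114
P_5→P_1: (6)(-1) − (-4)(-2) = -14
Σ = -386
Area = |Σ|/2 = 193.
Hole:
Apply the shoelace formula: 2A = Σ (x_i·y_{i+1} − x_{i+1}·y_i), indices taken mod 4.
Σ = (-12) + (5) + (14) + (17) = 24
Area = |Σ|/2 = 12.
Net area = 193 − 12 = 181.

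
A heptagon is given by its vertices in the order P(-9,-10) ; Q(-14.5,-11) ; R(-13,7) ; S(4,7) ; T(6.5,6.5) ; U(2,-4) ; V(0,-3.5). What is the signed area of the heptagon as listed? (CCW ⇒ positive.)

-253.25

Apply the shoelace formula: 2A = Σ (x_i·y_{i+1} − x_{i+1}·y_i), indices taken mod 7.
Cross-terms: -46, -244.5, -119, -19.5, -39, -7, -31.5  ⇒  Σ = -506.5
Signed area = Σ/2 = -253.25 (negative ⇒ clockwise traversal).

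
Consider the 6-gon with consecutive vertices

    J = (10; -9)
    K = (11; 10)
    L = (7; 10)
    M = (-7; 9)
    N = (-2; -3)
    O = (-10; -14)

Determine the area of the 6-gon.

Apply the shoelace formula: 2A = Σ (x_i·y_{i+1} − x_{i+1}·y_i), indices taken mod 6.
Σ = (199) + (40) + (133) + (39) + (-2) + (230) = 639
Area = |Σ|/2 = 319.5.

319.5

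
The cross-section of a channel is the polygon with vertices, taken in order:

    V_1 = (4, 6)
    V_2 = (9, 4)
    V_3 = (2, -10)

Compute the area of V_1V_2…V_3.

42

Apply the surveyor's formula: 2A = Σ (x_i·y_{i+1} − x_{i+1}·y_i), indices taken mod 3.
Cross-terms: -38, -98, 52  ⇒  Σ = -84
Area = |Σ|/2 = 42.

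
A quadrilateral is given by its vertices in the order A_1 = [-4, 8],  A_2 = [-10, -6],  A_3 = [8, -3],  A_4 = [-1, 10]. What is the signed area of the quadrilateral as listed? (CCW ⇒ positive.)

145.5

A_1→A_2: (-4)(-6) − (-10)(8) = 104
A_2→A_3: (-10)(-3) − (8)(-6) = 78
A_3→A_4: (8)(10) − (-1)(-3) = 77
A_4→A_1: (-1)(8) − (-4)(10) = 32
Σ = 291
Signed area = Σ/2 = 145.5 (positive ⇒ counter-clockwise traversal).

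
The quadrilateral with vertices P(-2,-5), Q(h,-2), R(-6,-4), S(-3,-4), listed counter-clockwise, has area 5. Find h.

-1

Write out the shoelace sum; only the two edges meeting at Q involve h:
2·Area = [((-2)·(-2) − h·(-5)) + (h·(-4) − (-6)·(-2))] + 19
       = 1·h + 11 = 10
⇒ h = -1.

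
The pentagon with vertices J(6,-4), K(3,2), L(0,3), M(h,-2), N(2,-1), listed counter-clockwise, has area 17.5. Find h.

0

The doubled signed area Σ (x_i y_{i+1} − x_{i+1} y_i) is linear in h.
With h=0 it equals 35; the coefficient of h is -4 (from the two edges through M).
So -4·h + 35 = 2·17.5 = 35 ⇒ h = 0.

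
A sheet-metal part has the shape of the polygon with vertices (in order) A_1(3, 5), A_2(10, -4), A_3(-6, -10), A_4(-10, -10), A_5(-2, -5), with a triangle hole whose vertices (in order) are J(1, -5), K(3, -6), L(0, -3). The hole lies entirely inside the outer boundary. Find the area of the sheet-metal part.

94

Outer boundary:
Apply the shoelace formula: 2A = Σ (x_i·y_{i+1} − x_{i+1}·y_i), indices taken mod 5.
Σ = (-62) + (-124) + (-40) + (30) + (5) = -191
Area = |Σ|/2 = 95.5.
Hole:
Apply the shoelace (surveyor's) formula: 2A = Σ (x_i·y_{i+1} − x_{i+1}·y_i), indices taken mod 3.
J→K: (1)(-6) − (3)(-5) = 9
K→L: (3)(-3) − (0)(-6) = -9
L→J: (0)(-5) − (1)(-3) = 3
Σ = 3
Area = |Σ|/2 = 1.5.
Net area = 95.5 − 1.5 = 94.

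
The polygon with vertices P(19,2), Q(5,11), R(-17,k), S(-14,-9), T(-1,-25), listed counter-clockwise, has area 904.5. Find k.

Write out the shoelace sum; only the two edges meeting at R involve k:
2·Area = [(5·k − (-17)·11) + ((-17)·(-9) − (-14)·k)] + 1013
       = 19·k + 1353 = 1809
⇒ k = 24.

24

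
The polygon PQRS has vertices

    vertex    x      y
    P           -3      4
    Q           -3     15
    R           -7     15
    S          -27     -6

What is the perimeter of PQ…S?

|PQ| = √((0)² + (11)²) = √121 = 11
|QR| = √((-4)² + (0)²) = √16 = 4
|RS| = √((-20)² + (-21)²) = √841 = 29
|SP| = √((24)² + (10)²) = √676 = 26
Perimeter = 11 + 4 + 29 + 26 = 70.

70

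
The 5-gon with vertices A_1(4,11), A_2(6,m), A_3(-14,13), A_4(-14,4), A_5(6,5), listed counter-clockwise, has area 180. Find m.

15

The doubled signed area Σ (x_i y_{i+1} − x_{i+1} y_i) is linear in m.
With m=0 it equals 90; the coefficient of m is 18 (from the two edges through A_2).
So 18·m + 90 = 2·180 = 360 ⇒ m = 15.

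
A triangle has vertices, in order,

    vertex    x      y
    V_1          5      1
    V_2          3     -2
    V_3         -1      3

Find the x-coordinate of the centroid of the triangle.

7/3

Apply the shoelace (surveyor's) formula. First the cross-terms c_i = x_i·y_{i+1} − x_{i+1}·y_i:
  -13, 7, -16  ⇒  2A = -22, A = -11.
Then Σ (x_i + x_{i+1})·c_i = -154, so x̄ = -154 / (6·(-11)) = 7/3.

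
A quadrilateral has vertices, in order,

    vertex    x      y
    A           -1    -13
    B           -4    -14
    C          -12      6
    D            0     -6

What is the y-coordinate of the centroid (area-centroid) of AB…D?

-223/41

Apply the shoelace formula. First the cross-terms c_i = x_i·y_{i+1} − x_{i+1}·y_i:
  -38, -192, 72, -6  ⇒  2A = -164, A = -82.
Then Σ (y_i + y_{i+1})·c_i = 2676, so ȳ = 2676 / (6·(-82)) = -223/41.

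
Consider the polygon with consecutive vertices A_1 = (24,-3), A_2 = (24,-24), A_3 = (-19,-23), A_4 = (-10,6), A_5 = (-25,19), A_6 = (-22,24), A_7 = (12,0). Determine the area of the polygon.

Apply the surveyor's formula: 2A = Σ (x_i·y_{i+1} − x_{i+1}·y_i), indices taken mod 7.
Σ = (-504) + (-1008) + (-344) + (-40) + (-182) + (-288) + (-36) = -2402
Area = |Σ|/2 = 1201.

1201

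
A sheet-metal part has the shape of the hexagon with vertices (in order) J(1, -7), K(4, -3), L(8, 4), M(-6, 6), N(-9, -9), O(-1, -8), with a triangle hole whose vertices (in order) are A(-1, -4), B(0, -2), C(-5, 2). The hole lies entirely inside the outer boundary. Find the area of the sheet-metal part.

154.5

Outer boundary:
Apply the shoelace formula: 2A = Σ (x_i·y_{i+1} − x_{i+1}·y_i), indices taken mod 6.
J→K: (1)(-3) − (4)(-7) = 25
K→L: (4)(4) − (8)(-3) = 40
L→M: (8)(6) − (-6)(4) = 72
M→N: (-6)(-9) − (-9)(6) = 108
N→O: (-9)(-8) − (-1)(-9) = 63
O→J: (-1)(-7) − (1)(-8) = 15
Σ = 323
Area = |Σ|/2 = 161.5.
Hole:
Apply the shoelace formula: 2A = Σ (x_i·y_{i+1} − x_{i+1}·y_i), indices taken mod 3.
Cross-terms: 2, -10, 22  ⇒  Σ = 14
Area = |Σ|/2 = 7.
Net area = 161.5 − 7 = 154.5.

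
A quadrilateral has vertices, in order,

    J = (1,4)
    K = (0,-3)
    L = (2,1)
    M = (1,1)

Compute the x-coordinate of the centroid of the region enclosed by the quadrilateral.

Apply the surveyor's formula. First the cross-terms c_i = x_i·y_{i+1} − x_{i+1}·y_i:
  -3, 6, 1, 3  ⇒  2A = 7, A = 3.5.
Then Σ (x_i + x_{i+1})·c_i = 18, so x̄ = 18 / (6·3.5) = 6/7.

6/7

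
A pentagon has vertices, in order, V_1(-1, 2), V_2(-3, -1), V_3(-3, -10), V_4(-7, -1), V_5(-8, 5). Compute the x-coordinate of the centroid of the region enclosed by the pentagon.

Apply the shoelace formula. First the cross-terms c_i = x_i·y_{i+1} − x_{i+1}·y_i:
  7, 27, -67, -43, -11  ⇒  2A = -87, A = -43.5.
Then Σ (x_i + x_{i+1})·c_i = 1224, so x̄ = 1224 / (6·(-43.5)) = -136/29.

-136/29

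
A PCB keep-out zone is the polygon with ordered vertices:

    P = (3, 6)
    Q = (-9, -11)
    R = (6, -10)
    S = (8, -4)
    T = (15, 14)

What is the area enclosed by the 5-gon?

226.5

P→Q: (3)(-11) − (-9)(6) = 21
Q→R: (-9)(-10) − (6)(-11) = 156
R→S: (6)(-4) − (8)(-10) = 56
S→T: (8)(14) − (15)(-4) = 172
T→P: (15)(6) − (3)(14) = 48
Σ = 453
Area = |Σ|/2 = 226.5.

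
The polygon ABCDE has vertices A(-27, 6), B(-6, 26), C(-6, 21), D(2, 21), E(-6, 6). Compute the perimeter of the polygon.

80

|AB| = √((21)² + (20)²) = √841 = 29
|BC| = √((0)² + (-5)²) = √25 = 5
|CD| = √((8)² + (0)²) = √64 = 8
|DE| = √((-8)² + (-15)²) = √289 = 17
|EA| = √((-21)² + (0)²) = √441 = 21
Perimeter = 29 + 5 + 8 + 17 + 21 = 80.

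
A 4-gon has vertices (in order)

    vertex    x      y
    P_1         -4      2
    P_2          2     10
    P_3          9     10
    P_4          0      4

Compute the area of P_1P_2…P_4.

31

Σ = (-44) + (-70) + (36) + (16) = -62
Area = |Σ|/2 = 31.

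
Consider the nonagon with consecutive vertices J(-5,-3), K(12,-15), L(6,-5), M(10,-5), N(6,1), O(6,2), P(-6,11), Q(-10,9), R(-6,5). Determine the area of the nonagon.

Apply Gauss's area formula: 2A = Σ (x_i·y_{i+1} − x_{i+1}·y_i), indices taken mod 9.
Σ = (111) + (30) + (20) + (40) + (6) + (78) + (56) + (4) + (43) = 388
Area = |Σ|/2 = 194.

194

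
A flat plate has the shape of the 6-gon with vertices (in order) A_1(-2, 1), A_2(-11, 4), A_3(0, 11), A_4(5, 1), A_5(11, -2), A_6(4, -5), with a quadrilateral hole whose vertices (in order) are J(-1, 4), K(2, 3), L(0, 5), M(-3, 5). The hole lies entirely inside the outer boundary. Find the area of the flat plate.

Outer boundary:
Σ = (3) + (-121) + (-55) + (-21) + (-47) + (-6) = -247
Area = |Σ|/2 = 123.5.
Hole:
Apply the surveyor's formula: 2A = Σ (x_i·y_{i+1} − x_{i+1}·y_i), indices taken mod 4.
Σ = (-11) + (10) + (15) + (-7) = 7
Area = |Σ|/2 = 3.5.
Net area = 123.5 − 3.5 = 120.

120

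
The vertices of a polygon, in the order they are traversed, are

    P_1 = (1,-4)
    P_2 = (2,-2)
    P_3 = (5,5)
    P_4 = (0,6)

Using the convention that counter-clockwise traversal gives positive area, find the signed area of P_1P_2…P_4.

25

Apply the surveyor's formula: 2A = Σ (x_i·y_{i+1} − x_{i+1}·y_i), indices taken mod 4.
Σ = (6) + (20) + (30) + (-6) = 50
Signed area = Σ/2 = 25 (positive ⇒ counter-clockwise traversal).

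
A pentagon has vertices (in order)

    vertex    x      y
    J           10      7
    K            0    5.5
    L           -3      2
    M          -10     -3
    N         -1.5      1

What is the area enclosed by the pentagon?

Cross-terms: 55, 16.5, 29, -14.5, -20.5  ⇒  Σ = 65.5
Area = |Σ|/2 = 32.75.

32.75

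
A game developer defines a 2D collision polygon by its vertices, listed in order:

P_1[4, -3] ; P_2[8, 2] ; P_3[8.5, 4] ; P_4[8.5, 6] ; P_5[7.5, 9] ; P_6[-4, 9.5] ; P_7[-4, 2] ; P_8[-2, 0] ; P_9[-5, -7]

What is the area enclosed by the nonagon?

Apply the shoelace (surveyor's) formula: 2A = Σ (x_i·y_{i+1} − x_{i+1}·y_i), indices taken mod 9.
Cross-terms: 32, 15, 17, 31.5, 107.25, 30, 4, 14, 43  ⇒  Σ = 293.75
Area = |Σ|/2 = 146.875.

146.875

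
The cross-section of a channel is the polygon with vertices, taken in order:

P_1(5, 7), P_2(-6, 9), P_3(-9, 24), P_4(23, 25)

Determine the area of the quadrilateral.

Apply the shoelace formula: 2A = Σ (x_i·y_{i+1} − x_{i+1}·y_i), indices taken mod 4.
Σ = (87) + (-63) + (-777) + (36) = -717
Area = |Σ|/2 = 358.5.

358.5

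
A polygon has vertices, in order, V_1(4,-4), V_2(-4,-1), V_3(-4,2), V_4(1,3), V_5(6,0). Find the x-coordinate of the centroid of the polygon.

Apply the shoelace formula. First the cross-terms c_i = x_i·y_{i+1} − x_{i+1}·y_i:
  -20, -12, -14, -18, -24  ⇒  2A = -88, A = -44.
Then Σ (x_i + x_{i+1})·c_i = -228, so x̄ = -228 / (6·(-44)) = 19/22.

19/22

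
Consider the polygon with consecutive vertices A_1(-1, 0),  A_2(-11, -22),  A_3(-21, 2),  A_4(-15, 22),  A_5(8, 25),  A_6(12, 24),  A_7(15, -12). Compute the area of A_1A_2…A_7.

Apply Gauss's area formula: 2A = Σ (x_i·y_{i+1} − x_{i+1}·y_i), indices taken mod 7.
Σ = (22) + (-484) + (-432) + (-551) + (-108) + (-504) + (-12) = -2069
Area = |Σ|/2 = 1034.5.

1034.5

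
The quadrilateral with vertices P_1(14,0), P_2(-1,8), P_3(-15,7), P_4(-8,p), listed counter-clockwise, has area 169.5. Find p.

The doubled signed area Σ (x_i y_{i+1} − x_{i+1} y_i) is linear in p.
With p=0 it equals 281; the coefficient of p is -29 (from the two edges through P_4).
So -29·p + 281 = 2·169.5 = 339 ⇒ p = -2.

-2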